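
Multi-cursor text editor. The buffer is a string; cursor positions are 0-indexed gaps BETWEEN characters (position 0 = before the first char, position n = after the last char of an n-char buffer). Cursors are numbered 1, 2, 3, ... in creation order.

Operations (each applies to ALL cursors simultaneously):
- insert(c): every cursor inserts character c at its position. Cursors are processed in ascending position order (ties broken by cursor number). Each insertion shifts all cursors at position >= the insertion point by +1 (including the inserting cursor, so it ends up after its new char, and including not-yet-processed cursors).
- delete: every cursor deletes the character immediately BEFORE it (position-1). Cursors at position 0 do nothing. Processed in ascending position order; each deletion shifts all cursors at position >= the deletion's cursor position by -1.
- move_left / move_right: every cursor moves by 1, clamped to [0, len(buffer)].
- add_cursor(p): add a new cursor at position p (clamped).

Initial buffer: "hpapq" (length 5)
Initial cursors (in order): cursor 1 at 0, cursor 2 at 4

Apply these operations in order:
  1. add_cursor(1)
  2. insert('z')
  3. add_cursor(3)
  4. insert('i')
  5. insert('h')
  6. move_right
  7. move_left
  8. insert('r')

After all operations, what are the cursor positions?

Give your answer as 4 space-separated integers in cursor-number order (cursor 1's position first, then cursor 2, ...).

Answer: 4 19 12 12

Derivation:
After op 1 (add_cursor(1)): buffer="hpapq" (len 5), cursors c1@0 c3@1 c2@4, authorship .....
After op 2 (insert('z')): buffer="zhzpapzq" (len 8), cursors c1@1 c3@3 c2@7, authorship 1.3...2.
After op 3 (add_cursor(3)): buffer="zhzpapzq" (len 8), cursors c1@1 c3@3 c4@3 c2@7, authorship 1.3...2.
After op 4 (insert('i')): buffer="zihziipapziq" (len 12), cursors c1@2 c3@6 c4@6 c2@11, authorship 11.334...22.
After op 5 (insert('h')): buffer="zihhziihhpapzihq" (len 16), cursors c1@3 c3@9 c4@9 c2@15, authorship 111.33434...222.
After op 6 (move_right): buffer="zihhziihhpapzihq" (len 16), cursors c1@4 c3@10 c4@10 c2@16, authorship 111.33434...222.
After op 7 (move_left): buffer="zihhziihhpapzihq" (len 16), cursors c1@3 c3@9 c4@9 c2@15, authorship 111.33434...222.
After op 8 (insert('r')): buffer="zihrhziihhrrpapzihrq" (len 20), cursors c1@4 c3@12 c4@12 c2@19, authorship 1111.3343434...2222.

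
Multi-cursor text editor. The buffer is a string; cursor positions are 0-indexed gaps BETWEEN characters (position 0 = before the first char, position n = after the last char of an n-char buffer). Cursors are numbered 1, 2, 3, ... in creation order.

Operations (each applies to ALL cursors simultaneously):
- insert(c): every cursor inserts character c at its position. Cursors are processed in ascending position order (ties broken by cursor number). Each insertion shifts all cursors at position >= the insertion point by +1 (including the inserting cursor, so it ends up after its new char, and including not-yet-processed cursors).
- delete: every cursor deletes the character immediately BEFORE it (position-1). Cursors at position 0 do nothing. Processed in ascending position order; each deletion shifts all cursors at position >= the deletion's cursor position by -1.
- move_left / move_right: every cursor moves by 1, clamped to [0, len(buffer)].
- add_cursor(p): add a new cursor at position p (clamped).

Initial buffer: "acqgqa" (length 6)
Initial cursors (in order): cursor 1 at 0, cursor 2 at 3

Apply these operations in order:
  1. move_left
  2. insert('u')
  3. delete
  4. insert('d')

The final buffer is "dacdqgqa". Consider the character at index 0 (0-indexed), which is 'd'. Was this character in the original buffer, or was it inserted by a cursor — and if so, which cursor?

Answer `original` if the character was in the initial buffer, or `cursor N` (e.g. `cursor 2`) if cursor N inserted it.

Answer: cursor 1

Derivation:
After op 1 (move_left): buffer="acqgqa" (len 6), cursors c1@0 c2@2, authorship ......
After op 2 (insert('u')): buffer="uacuqgqa" (len 8), cursors c1@1 c2@4, authorship 1..2....
After op 3 (delete): buffer="acqgqa" (len 6), cursors c1@0 c2@2, authorship ......
After op 4 (insert('d')): buffer="dacdqgqa" (len 8), cursors c1@1 c2@4, authorship 1..2....
Authorship (.=original, N=cursor N): 1 . . 2 . . . .
Index 0: author = 1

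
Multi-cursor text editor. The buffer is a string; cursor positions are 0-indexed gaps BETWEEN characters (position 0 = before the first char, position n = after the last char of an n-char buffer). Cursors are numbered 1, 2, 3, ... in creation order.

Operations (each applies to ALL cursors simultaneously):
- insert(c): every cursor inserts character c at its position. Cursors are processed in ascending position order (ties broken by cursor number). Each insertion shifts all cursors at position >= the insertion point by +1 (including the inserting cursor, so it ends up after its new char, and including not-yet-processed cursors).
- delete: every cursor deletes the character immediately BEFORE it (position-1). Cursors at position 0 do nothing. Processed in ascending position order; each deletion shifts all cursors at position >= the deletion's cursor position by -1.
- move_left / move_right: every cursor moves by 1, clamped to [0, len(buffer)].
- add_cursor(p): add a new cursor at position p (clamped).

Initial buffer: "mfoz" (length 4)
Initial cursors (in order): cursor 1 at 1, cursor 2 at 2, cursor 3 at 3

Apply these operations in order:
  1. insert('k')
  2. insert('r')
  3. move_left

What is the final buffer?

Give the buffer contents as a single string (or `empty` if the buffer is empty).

Answer: mkrfkrokrz

Derivation:
After op 1 (insert('k')): buffer="mkfkokz" (len 7), cursors c1@2 c2@4 c3@6, authorship .1.2.3.
After op 2 (insert('r')): buffer="mkrfkrokrz" (len 10), cursors c1@3 c2@6 c3@9, authorship .11.22.33.
After op 3 (move_left): buffer="mkrfkrokrz" (len 10), cursors c1@2 c2@5 c3@8, authorship .11.22.33.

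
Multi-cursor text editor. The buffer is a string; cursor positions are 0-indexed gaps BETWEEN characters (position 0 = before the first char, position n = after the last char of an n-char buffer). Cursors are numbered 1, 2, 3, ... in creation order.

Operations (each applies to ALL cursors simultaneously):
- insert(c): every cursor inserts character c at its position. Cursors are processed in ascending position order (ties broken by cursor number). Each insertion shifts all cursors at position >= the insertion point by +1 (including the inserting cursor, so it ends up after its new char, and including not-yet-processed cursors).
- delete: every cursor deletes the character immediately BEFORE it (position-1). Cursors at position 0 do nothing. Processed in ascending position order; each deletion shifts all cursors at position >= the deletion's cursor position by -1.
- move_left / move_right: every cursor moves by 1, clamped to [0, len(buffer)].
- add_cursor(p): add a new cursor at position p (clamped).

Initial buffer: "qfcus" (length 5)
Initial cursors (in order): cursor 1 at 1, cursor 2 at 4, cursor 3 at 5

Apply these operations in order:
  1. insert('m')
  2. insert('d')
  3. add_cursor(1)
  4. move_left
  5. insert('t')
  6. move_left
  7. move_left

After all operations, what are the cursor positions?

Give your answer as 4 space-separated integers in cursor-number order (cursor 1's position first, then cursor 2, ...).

After op 1 (insert('m')): buffer="qmfcumsm" (len 8), cursors c1@2 c2@6 c3@8, authorship .1...2.3
After op 2 (insert('d')): buffer="qmdfcumdsmd" (len 11), cursors c1@3 c2@8 c3@11, authorship .11...22.33
After op 3 (add_cursor(1)): buffer="qmdfcumdsmd" (len 11), cursors c4@1 c1@3 c2@8 c3@11, authorship .11...22.33
After op 4 (move_left): buffer="qmdfcumdsmd" (len 11), cursors c4@0 c1@2 c2@7 c3@10, authorship .11...22.33
After op 5 (insert('t')): buffer="tqmtdfcumtdsmtd" (len 15), cursors c4@1 c1@4 c2@10 c3@14, authorship 4.111...222.333
After op 6 (move_left): buffer="tqmtdfcumtdsmtd" (len 15), cursors c4@0 c1@3 c2@9 c3@13, authorship 4.111...222.333
After op 7 (move_left): buffer="tqmtdfcumtdsmtd" (len 15), cursors c4@0 c1@2 c2@8 c3@12, authorship 4.111...222.333

Answer: 2 8 12 0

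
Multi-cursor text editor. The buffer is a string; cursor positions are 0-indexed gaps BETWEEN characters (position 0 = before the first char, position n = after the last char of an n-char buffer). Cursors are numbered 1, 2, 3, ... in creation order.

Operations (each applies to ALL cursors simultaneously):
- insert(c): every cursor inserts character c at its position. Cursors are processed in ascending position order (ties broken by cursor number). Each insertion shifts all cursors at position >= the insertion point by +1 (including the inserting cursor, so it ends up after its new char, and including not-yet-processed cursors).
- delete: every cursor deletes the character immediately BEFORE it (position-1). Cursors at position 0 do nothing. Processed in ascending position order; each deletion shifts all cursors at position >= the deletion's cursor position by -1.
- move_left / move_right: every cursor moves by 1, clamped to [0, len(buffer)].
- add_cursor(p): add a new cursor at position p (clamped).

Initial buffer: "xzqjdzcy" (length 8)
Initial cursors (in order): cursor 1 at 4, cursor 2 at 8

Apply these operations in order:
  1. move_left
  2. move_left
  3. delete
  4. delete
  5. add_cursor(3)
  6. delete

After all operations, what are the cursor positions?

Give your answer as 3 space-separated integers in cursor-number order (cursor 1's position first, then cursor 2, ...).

After op 1 (move_left): buffer="xzqjdzcy" (len 8), cursors c1@3 c2@7, authorship ........
After op 2 (move_left): buffer="xzqjdzcy" (len 8), cursors c1@2 c2@6, authorship ........
After op 3 (delete): buffer="xqjdcy" (len 6), cursors c1@1 c2@4, authorship ......
After op 4 (delete): buffer="qjcy" (len 4), cursors c1@0 c2@2, authorship ....
After op 5 (add_cursor(3)): buffer="qjcy" (len 4), cursors c1@0 c2@2 c3@3, authorship ....
After op 6 (delete): buffer="qy" (len 2), cursors c1@0 c2@1 c3@1, authorship ..

Answer: 0 1 1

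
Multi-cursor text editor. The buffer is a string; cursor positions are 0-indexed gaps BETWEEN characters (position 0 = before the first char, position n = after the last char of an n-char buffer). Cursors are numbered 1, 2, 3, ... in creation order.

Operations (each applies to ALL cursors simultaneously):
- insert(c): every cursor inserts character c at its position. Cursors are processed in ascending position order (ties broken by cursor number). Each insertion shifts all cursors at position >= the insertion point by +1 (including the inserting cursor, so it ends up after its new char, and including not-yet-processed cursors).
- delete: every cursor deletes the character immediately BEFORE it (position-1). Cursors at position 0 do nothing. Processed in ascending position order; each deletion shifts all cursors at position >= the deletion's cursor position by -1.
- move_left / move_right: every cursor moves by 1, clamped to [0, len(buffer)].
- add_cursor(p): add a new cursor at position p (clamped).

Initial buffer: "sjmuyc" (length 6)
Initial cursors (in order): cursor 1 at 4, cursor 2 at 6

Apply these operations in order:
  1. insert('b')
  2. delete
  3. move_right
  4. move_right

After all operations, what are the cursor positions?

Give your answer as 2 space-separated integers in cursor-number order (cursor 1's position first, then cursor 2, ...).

Answer: 6 6

Derivation:
After op 1 (insert('b')): buffer="sjmubycb" (len 8), cursors c1@5 c2@8, authorship ....1..2
After op 2 (delete): buffer="sjmuyc" (len 6), cursors c1@4 c2@6, authorship ......
After op 3 (move_right): buffer="sjmuyc" (len 6), cursors c1@5 c2@6, authorship ......
After op 4 (move_right): buffer="sjmuyc" (len 6), cursors c1@6 c2@6, authorship ......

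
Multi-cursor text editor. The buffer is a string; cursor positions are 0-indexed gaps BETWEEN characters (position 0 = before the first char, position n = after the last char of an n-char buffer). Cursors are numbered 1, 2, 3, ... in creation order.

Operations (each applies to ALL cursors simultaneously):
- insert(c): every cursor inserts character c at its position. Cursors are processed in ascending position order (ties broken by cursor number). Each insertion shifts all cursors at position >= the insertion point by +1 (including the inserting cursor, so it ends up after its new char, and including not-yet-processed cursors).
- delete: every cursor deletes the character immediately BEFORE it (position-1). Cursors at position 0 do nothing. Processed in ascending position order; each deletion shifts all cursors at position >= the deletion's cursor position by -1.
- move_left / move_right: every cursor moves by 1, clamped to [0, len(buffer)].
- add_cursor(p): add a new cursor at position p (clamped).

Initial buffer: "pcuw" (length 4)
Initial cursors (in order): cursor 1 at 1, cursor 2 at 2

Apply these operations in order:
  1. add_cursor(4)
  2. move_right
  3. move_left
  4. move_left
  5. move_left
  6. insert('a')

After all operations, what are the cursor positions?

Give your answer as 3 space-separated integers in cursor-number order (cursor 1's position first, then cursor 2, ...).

After op 1 (add_cursor(4)): buffer="pcuw" (len 4), cursors c1@1 c2@2 c3@4, authorship ....
After op 2 (move_right): buffer="pcuw" (len 4), cursors c1@2 c2@3 c3@4, authorship ....
After op 3 (move_left): buffer="pcuw" (len 4), cursors c1@1 c2@2 c3@3, authorship ....
After op 4 (move_left): buffer="pcuw" (len 4), cursors c1@0 c2@1 c3@2, authorship ....
After op 5 (move_left): buffer="pcuw" (len 4), cursors c1@0 c2@0 c3@1, authorship ....
After op 6 (insert('a')): buffer="aapacuw" (len 7), cursors c1@2 c2@2 c3@4, authorship 12.3...

Answer: 2 2 4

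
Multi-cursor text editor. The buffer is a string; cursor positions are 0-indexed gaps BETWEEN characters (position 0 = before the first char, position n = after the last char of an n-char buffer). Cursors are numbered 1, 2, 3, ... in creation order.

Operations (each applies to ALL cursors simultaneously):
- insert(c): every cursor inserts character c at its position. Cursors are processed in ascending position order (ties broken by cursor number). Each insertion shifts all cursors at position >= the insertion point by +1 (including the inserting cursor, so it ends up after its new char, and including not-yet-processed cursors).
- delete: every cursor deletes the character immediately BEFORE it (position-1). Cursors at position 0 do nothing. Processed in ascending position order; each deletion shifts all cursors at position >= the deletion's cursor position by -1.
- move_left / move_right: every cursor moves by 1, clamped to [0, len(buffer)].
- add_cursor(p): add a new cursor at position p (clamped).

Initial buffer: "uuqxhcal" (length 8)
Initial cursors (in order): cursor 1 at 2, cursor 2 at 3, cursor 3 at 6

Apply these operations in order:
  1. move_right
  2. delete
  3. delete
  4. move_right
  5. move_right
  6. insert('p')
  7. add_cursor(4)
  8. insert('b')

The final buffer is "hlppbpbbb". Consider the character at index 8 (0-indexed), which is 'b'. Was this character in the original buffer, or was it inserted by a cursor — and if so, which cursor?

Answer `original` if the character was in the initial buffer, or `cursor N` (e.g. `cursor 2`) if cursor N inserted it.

After op 1 (move_right): buffer="uuqxhcal" (len 8), cursors c1@3 c2@4 c3@7, authorship ........
After op 2 (delete): buffer="uuhcl" (len 5), cursors c1@2 c2@2 c3@4, authorship .....
After op 3 (delete): buffer="hl" (len 2), cursors c1@0 c2@0 c3@1, authorship ..
After op 4 (move_right): buffer="hl" (len 2), cursors c1@1 c2@1 c3@2, authorship ..
After op 5 (move_right): buffer="hl" (len 2), cursors c1@2 c2@2 c3@2, authorship ..
After op 6 (insert('p')): buffer="hlppp" (len 5), cursors c1@5 c2@5 c3@5, authorship ..123
After op 7 (add_cursor(4)): buffer="hlppp" (len 5), cursors c4@4 c1@5 c2@5 c3@5, authorship ..123
After op 8 (insert('b')): buffer="hlppbpbbb" (len 9), cursors c4@5 c1@9 c2@9 c3@9, authorship ..1243123
Authorship (.=original, N=cursor N): . . 1 2 4 3 1 2 3
Index 8: author = 3

Answer: cursor 3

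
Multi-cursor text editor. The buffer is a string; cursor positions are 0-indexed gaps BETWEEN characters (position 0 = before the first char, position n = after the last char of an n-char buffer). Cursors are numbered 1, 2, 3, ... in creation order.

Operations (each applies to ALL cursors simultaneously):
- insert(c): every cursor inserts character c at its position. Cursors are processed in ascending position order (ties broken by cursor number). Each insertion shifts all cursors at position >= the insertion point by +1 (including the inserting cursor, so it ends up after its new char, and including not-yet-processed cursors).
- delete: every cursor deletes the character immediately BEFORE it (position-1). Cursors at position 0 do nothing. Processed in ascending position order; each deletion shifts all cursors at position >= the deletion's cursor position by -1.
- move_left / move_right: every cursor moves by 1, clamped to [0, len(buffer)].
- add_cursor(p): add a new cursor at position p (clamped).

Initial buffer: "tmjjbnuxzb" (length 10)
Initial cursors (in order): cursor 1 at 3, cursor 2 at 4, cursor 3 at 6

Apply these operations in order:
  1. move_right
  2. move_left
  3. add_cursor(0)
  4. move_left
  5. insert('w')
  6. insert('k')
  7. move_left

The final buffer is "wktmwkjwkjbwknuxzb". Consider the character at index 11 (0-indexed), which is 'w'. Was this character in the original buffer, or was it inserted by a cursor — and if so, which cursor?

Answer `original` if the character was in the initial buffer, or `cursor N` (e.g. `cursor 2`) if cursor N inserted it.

Answer: cursor 3

Derivation:
After op 1 (move_right): buffer="tmjjbnuxzb" (len 10), cursors c1@4 c2@5 c3@7, authorship ..........
After op 2 (move_left): buffer="tmjjbnuxzb" (len 10), cursors c1@3 c2@4 c3@6, authorship ..........
After op 3 (add_cursor(0)): buffer="tmjjbnuxzb" (len 10), cursors c4@0 c1@3 c2@4 c3@6, authorship ..........
After op 4 (move_left): buffer="tmjjbnuxzb" (len 10), cursors c4@0 c1@2 c2@3 c3@5, authorship ..........
After op 5 (insert('w')): buffer="wtmwjwjbwnuxzb" (len 14), cursors c4@1 c1@4 c2@6 c3@9, authorship 4..1.2..3.....
After op 6 (insert('k')): buffer="wktmwkjwkjbwknuxzb" (len 18), cursors c4@2 c1@6 c2@9 c3@13, authorship 44..11.22..33.....
After op 7 (move_left): buffer="wktmwkjwkjbwknuxzb" (len 18), cursors c4@1 c1@5 c2@8 c3@12, authorship 44..11.22..33.....
Authorship (.=original, N=cursor N): 4 4 . . 1 1 . 2 2 . . 3 3 . . . . .
Index 11: author = 3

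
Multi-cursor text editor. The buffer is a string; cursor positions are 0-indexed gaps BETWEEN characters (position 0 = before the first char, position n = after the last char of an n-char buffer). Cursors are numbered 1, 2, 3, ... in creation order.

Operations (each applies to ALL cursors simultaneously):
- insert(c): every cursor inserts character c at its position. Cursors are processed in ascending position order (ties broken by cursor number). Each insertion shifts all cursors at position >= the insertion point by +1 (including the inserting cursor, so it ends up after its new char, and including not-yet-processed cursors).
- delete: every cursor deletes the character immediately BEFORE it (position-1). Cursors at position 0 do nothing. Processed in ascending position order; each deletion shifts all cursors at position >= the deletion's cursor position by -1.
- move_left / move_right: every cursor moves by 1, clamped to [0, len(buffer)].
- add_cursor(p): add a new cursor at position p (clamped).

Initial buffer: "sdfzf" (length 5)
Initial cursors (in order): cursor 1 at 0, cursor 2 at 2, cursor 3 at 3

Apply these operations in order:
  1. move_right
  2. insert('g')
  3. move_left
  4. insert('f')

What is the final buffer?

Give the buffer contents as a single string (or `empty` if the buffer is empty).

After op 1 (move_right): buffer="sdfzf" (len 5), cursors c1@1 c2@3 c3@4, authorship .....
After op 2 (insert('g')): buffer="sgdfgzgf" (len 8), cursors c1@2 c2@5 c3@7, authorship .1..2.3.
After op 3 (move_left): buffer="sgdfgzgf" (len 8), cursors c1@1 c2@4 c3@6, authorship .1..2.3.
After op 4 (insert('f')): buffer="sfgdffgzfgf" (len 11), cursors c1@2 c2@6 c3@9, authorship .11..22.33.

Answer: sfgdffgzfgf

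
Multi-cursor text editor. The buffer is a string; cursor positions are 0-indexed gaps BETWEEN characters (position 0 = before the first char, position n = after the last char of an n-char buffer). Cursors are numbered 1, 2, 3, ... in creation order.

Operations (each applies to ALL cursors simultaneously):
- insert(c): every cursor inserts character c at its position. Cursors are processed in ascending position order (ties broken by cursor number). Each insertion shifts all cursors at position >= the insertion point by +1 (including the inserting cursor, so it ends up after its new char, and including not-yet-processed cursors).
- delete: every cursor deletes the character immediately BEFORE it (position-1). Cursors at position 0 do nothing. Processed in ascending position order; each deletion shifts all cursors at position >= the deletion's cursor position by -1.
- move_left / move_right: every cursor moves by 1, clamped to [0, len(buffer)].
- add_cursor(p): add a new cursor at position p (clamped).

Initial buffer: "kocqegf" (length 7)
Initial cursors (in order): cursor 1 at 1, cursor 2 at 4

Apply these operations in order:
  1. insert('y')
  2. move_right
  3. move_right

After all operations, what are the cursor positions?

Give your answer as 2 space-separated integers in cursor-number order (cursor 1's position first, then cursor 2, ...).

Answer: 4 8

Derivation:
After op 1 (insert('y')): buffer="kyocqyegf" (len 9), cursors c1@2 c2@6, authorship .1...2...
After op 2 (move_right): buffer="kyocqyegf" (len 9), cursors c1@3 c2@7, authorship .1...2...
After op 3 (move_right): buffer="kyocqyegf" (len 9), cursors c1@4 c2@8, authorship .1...2...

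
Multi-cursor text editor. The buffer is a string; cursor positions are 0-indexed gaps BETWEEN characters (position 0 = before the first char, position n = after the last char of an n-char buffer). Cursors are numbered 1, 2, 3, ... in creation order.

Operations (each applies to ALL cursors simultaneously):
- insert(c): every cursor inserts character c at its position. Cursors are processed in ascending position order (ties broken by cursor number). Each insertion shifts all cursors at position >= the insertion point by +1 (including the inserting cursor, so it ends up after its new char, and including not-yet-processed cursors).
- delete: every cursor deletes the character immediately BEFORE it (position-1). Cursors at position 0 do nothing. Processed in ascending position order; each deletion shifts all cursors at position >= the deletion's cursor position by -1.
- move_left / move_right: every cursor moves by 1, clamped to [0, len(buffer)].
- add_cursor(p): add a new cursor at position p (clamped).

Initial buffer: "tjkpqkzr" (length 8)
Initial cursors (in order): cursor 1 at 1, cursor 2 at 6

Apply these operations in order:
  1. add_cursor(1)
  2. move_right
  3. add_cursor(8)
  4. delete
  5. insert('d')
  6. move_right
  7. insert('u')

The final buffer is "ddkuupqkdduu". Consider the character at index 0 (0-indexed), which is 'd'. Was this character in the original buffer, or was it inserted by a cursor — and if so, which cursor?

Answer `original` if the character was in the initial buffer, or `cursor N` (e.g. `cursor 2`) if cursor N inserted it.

Answer: cursor 1

Derivation:
After op 1 (add_cursor(1)): buffer="tjkpqkzr" (len 8), cursors c1@1 c3@1 c2@6, authorship ........
After op 2 (move_right): buffer="tjkpqkzr" (len 8), cursors c1@2 c3@2 c2@7, authorship ........
After op 3 (add_cursor(8)): buffer="tjkpqkzr" (len 8), cursors c1@2 c3@2 c2@7 c4@8, authorship ........
After op 4 (delete): buffer="kpqk" (len 4), cursors c1@0 c3@0 c2@4 c4@4, authorship ....
After op 5 (insert('d')): buffer="ddkpqkdd" (len 8), cursors c1@2 c3@2 c2@8 c4@8, authorship 13....24
After op 6 (move_right): buffer="ddkpqkdd" (len 8), cursors c1@3 c3@3 c2@8 c4@8, authorship 13....24
After op 7 (insert('u')): buffer="ddkuupqkdduu" (len 12), cursors c1@5 c3@5 c2@12 c4@12, authorship 13.13...2424
Authorship (.=original, N=cursor N): 1 3 . 1 3 . . . 2 4 2 4
Index 0: author = 1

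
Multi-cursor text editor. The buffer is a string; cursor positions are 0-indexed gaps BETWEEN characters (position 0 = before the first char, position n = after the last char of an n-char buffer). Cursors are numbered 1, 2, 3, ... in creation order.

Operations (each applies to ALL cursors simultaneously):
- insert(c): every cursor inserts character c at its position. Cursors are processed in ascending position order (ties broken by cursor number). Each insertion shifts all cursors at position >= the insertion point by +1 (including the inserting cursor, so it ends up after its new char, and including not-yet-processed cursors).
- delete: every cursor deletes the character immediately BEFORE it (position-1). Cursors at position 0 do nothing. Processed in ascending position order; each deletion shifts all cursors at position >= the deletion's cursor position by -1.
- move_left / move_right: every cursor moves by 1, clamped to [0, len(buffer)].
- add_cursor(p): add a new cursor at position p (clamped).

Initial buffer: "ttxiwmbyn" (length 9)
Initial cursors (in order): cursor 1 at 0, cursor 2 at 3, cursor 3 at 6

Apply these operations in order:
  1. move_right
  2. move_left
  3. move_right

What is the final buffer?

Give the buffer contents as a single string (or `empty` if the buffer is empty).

Answer: ttxiwmbyn

Derivation:
After op 1 (move_right): buffer="ttxiwmbyn" (len 9), cursors c1@1 c2@4 c3@7, authorship .........
After op 2 (move_left): buffer="ttxiwmbyn" (len 9), cursors c1@0 c2@3 c3@6, authorship .........
After op 3 (move_right): buffer="ttxiwmbyn" (len 9), cursors c1@1 c2@4 c3@7, authorship .........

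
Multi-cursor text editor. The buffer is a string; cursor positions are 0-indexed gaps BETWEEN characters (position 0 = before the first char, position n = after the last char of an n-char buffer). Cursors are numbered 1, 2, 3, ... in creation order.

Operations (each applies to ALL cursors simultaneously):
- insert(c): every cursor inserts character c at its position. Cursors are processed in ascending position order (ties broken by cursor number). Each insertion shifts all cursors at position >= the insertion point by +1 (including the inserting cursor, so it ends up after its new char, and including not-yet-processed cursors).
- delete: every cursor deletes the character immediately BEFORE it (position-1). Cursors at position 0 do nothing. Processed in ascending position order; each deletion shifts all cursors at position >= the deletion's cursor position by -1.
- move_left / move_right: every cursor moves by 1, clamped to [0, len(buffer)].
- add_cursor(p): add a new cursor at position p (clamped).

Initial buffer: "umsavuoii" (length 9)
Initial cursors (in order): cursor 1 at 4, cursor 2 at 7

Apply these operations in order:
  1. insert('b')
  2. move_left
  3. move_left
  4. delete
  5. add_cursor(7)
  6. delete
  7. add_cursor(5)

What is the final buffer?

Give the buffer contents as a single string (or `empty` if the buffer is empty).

Answer: uaboii

Derivation:
After op 1 (insert('b')): buffer="umsabvuobii" (len 11), cursors c1@5 c2@9, authorship ....1...2..
After op 2 (move_left): buffer="umsabvuobii" (len 11), cursors c1@4 c2@8, authorship ....1...2..
After op 3 (move_left): buffer="umsabvuobii" (len 11), cursors c1@3 c2@7, authorship ....1...2..
After op 4 (delete): buffer="umabvobii" (len 9), cursors c1@2 c2@5, authorship ...1..2..
After op 5 (add_cursor(7)): buffer="umabvobii" (len 9), cursors c1@2 c2@5 c3@7, authorship ...1..2..
After op 6 (delete): buffer="uaboii" (len 6), cursors c1@1 c2@3 c3@4, authorship ..1...
After op 7 (add_cursor(5)): buffer="uaboii" (len 6), cursors c1@1 c2@3 c3@4 c4@5, authorship ..1...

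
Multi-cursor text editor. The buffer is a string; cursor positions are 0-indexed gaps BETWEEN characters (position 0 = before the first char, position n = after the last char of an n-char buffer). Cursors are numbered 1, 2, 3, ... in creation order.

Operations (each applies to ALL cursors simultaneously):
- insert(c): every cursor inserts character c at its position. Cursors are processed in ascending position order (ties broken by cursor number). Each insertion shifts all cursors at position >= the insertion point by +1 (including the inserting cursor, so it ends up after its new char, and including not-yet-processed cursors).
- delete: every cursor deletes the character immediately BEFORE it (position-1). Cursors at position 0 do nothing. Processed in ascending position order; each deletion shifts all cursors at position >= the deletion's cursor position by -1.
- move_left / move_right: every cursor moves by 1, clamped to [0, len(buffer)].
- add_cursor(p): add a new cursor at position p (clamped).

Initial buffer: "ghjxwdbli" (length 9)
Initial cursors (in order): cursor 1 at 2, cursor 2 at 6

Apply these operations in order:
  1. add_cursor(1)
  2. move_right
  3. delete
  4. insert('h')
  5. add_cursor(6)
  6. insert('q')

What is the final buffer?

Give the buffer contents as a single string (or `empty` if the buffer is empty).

Answer: ghhqqxwdqhqli

Derivation:
After op 1 (add_cursor(1)): buffer="ghjxwdbli" (len 9), cursors c3@1 c1@2 c2@6, authorship .........
After op 2 (move_right): buffer="ghjxwdbli" (len 9), cursors c3@2 c1@3 c2@7, authorship .........
After op 3 (delete): buffer="gxwdli" (len 6), cursors c1@1 c3@1 c2@4, authorship ......
After op 4 (insert('h')): buffer="ghhxwdhli" (len 9), cursors c1@3 c3@3 c2@7, authorship .13...2..
After op 5 (add_cursor(6)): buffer="ghhxwdhli" (len 9), cursors c1@3 c3@3 c4@6 c2@7, authorship .13...2..
After op 6 (insert('q')): buffer="ghhqqxwdqhqli" (len 13), cursors c1@5 c3@5 c4@9 c2@11, authorship .1313...422..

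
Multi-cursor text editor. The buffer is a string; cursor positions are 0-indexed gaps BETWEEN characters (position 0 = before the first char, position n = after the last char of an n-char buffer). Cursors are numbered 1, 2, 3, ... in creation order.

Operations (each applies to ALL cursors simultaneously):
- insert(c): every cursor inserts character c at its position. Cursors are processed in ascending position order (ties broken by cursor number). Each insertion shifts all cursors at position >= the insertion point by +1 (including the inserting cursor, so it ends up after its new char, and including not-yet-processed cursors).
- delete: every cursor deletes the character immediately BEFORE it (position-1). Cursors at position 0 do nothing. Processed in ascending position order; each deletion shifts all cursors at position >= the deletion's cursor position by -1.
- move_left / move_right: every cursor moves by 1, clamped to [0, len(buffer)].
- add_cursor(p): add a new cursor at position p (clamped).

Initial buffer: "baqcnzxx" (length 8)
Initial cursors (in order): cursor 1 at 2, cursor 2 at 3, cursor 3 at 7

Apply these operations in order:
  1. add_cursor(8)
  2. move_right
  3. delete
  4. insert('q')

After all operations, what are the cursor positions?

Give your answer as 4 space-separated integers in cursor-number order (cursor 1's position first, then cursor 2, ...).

After op 1 (add_cursor(8)): buffer="baqcnzxx" (len 8), cursors c1@2 c2@3 c3@7 c4@8, authorship ........
After op 2 (move_right): buffer="baqcnzxx" (len 8), cursors c1@3 c2@4 c3@8 c4@8, authorship ........
After op 3 (delete): buffer="banz" (len 4), cursors c1@2 c2@2 c3@4 c4@4, authorship ....
After op 4 (insert('q')): buffer="baqqnzqq" (len 8), cursors c1@4 c2@4 c3@8 c4@8, authorship ..12..34

Answer: 4 4 8 8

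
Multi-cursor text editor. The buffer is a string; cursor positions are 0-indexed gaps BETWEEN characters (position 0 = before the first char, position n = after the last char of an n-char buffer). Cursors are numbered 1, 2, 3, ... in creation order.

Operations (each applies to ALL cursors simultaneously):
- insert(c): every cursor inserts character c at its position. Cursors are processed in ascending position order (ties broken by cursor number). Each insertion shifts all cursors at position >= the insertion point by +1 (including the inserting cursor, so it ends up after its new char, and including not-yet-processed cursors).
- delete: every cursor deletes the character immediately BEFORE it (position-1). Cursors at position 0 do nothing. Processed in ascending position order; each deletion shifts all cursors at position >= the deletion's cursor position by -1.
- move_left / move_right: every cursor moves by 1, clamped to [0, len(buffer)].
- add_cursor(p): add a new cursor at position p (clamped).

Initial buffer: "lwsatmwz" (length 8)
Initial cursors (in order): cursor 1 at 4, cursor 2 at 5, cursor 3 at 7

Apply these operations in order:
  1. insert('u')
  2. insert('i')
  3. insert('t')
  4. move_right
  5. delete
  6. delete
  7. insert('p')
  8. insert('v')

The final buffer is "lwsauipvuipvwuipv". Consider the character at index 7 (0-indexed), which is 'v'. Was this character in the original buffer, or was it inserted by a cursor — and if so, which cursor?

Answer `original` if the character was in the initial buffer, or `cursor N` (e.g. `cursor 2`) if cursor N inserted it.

Answer: cursor 1

Derivation:
After op 1 (insert('u')): buffer="lwsautumwuz" (len 11), cursors c1@5 c2@7 c3@10, authorship ....1.2..3.
After op 2 (insert('i')): buffer="lwsauituimwuiz" (len 14), cursors c1@6 c2@9 c3@13, authorship ....11.22..33.
After op 3 (insert('t')): buffer="lwsauittuitmwuitz" (len 17), cursors c1@7 c2@11 c3@16, authorship ....111.222..333.
After op 4 (move_right): buffer="lwsauittuitmwuitz" (len 17), cursors c1@8 c2@12 c3@17, authorship ....111.222..333.
After op 5 (delete): buffer="lwsauituitwuit" (len 14), cursors c1@7 c2@10 c3@14, authorship ....111222.333
After op 6 (delete): buffer="lwsauiuiwui" (len 11), cursors c1@6 c2@8 c3@11, authorship ....1122.33
After op 7 (insert('p')): buffer="lwsauipuipwuip" (len 14), cursors c1@7 c2@10 c3@14, authorship ....111222.333
After op 8 (insert('v')): buffer="lwsauipvuipvwuipv" (len 17), cursors c1@8 c2@12 c3@17, authorship ....11112222.3333
Authorship (.=original, N=cursor N): . . . . 1 1 1 1 2 2 2 2 . 3 3 3 3
Index 7: author = 1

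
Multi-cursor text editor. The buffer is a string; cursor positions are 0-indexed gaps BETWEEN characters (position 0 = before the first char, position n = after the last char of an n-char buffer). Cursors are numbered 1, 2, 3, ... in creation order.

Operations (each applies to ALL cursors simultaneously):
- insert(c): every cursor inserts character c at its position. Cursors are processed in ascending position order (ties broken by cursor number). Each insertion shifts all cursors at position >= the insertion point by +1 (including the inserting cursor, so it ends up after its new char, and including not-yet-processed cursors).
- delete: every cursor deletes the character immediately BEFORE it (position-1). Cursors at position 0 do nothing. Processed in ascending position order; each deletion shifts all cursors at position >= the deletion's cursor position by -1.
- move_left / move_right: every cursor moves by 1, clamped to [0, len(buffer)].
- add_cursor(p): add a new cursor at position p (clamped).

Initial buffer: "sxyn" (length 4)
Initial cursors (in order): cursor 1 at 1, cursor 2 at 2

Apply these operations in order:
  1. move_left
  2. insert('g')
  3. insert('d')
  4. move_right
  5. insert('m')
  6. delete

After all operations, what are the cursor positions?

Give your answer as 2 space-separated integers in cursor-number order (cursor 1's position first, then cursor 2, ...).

Answer: 3 6

Derivation:
After op 1 (move_left): buffer="sxyn" (len 4), cursors c1@0 c2@1, authorship ....
After op 2 (insert('g')): buffer="gsgxyn" (len 6), cursors c1@1 c2@3, authorship 1.2...
After op 3 (insert('d')): buffer="gdsgdxyn" (len 8), cursors c1@2 c2@5, authorship 11.22...
After op 4 (move_right): buffer="gdsgdxyn" (len 8), cursors c1@3 c2@6, authorship 11.22...
After op 5 (insert('m')): buffer="gdsmgdxmyn" (len 10), cursors c1@4 c2@8, authorship 11.122.2..
After op 6 (delete): buffer="gdsgdxyn" (len 8), cursors c1@3 c2@6, authorship 11.22...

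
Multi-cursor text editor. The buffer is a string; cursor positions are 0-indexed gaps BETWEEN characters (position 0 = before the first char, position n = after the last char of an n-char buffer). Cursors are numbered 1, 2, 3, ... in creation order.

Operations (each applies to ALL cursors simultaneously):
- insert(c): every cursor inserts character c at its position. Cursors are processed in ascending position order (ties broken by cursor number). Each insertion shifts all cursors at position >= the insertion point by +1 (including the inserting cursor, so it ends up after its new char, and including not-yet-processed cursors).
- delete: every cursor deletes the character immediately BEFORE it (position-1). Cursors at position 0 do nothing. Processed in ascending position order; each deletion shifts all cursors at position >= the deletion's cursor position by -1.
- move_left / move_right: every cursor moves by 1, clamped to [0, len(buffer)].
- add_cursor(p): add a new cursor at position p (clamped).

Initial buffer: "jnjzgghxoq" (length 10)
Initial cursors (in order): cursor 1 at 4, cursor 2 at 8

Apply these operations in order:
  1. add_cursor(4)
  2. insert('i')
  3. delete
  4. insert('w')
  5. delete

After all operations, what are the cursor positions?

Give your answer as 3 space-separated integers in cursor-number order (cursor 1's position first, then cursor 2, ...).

After op 1 (add_cursor(4)): buffer="jnjzgghxoq" (len 10), cursors c1@4 c3@4 c2@8, authorship ..........
After op 2 (insert('i')): buffer="jnjziigghxioq" (len 13), cursors c1@6 c3@6 c2@11, authorship ....13....2..
After op 3 (delete): buffer="jnjzgghxoq" (len 10), cursors c1@4 c3@4 c2@8, authorship ..........
After op 4 (insert('w')): buffer="jnjzwwgghxwoq" (len 13), cursors c1@6 c3@6 c2@11, authorship ....13....2..
After op 5 (delete): buffer="jnjzgghxoq" (len 10), cursors c1@4 c3@4 c2@8, authorship ..........

Answer: 4 8 4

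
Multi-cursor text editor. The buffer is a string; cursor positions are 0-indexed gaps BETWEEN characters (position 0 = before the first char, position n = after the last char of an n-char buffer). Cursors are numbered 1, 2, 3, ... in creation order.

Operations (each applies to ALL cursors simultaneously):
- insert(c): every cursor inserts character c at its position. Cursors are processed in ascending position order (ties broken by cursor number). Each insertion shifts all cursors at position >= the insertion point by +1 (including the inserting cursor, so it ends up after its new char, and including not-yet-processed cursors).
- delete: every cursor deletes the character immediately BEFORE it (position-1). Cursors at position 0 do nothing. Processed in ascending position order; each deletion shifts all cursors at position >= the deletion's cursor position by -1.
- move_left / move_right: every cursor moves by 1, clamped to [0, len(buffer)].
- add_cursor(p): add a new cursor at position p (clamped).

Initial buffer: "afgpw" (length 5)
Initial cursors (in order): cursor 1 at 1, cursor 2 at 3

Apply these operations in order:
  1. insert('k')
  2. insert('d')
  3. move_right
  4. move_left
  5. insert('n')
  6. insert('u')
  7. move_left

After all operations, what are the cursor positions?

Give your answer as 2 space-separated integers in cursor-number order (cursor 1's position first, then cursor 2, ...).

Answer: 4 10

Derivation:
After op 1 (insert('k')): buffer="akfgkpw" (len 7), cursors c1@2 c2@5, authorship .1..2..
After op 2 (insert('d')): buffer="akdfgkdpw" (len 9), cursors c1@3 c2@7, authorship .11..22..
After op 3 (move_right): buffer="akdfgkdpw" (len 9), cursors c1@4 c2@8, authorship .11..22..
After op 4 (move_left): buffer="akdfgkdpw" (len 9), cursors c1@3 c2@7, authorship .11..22..
After op 5 (insert('n')): buffer="akdnfgkdnpw" (len 11), cursors c1@4 c2@9, authorship .111..222..
After op 6 (insert('u')): buffer="akdnufgkdnupw" (len 13), cursors c1@5 c2@11, authorship .1111..2222..
After op 7 (move_left): buffer="akdnufgkdnupw" (len 13), cursors c1@4 c2@10, authorship .1111..2222..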